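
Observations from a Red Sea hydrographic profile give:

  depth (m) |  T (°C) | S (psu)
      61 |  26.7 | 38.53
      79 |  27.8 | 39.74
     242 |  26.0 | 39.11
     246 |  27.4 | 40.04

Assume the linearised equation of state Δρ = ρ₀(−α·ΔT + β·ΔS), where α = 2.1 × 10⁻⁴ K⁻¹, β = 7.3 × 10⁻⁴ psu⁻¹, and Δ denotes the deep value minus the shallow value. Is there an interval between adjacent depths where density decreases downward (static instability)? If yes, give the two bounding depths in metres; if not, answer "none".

79–242 m

Evaluate Δρ/ρ₀ = −αΔT + βΔS across each adjacent pair:
  61–79 m: −αΔT+βΔS = −(2.1 × 10⁻⁴)(+1.1)+(7.3 × 10⁻⁴)(+1.21) = 6.5 × 10⁻⁴ → stable
  79–242 m: −αΔT+βΔS = −(2.1 × 10⁻⁴)(-1.8)+(7.3 × 10⁻⁴)(-0.63) = -8.2 × 10⁻⁵ → UNSTABLE
  242–246 m: −αΔT+βΔS = −(2.1 × 10⁻⁴)(+1.4)+(7.3 × 10⁻⁴)(+0.93) = 3.8 × 10⁻⁴ → stable
The 79–242 m interval has Δρ < 0: lighter water underlies denser water.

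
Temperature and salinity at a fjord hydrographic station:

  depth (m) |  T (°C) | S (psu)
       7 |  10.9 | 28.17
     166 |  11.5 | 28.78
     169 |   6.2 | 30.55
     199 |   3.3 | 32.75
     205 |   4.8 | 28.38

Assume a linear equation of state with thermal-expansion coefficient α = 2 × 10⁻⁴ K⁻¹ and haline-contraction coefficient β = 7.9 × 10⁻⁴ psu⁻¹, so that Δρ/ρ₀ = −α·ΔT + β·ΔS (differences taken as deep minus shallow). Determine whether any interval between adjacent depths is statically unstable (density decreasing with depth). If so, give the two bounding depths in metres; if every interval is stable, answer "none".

Evaluate Δρ/ρ₀ = −αΔT + βΔS across each adjacent pair:
  7–166 m: −αΔT+βΔS = −(2 × 10⁻⁴)(+0.6)+(7.9 × 10⁻⁴)(+0.61) = 3.6 × 10⁻⁴ → stable
  166–169 m: −αΔT+βΔS = −(2 × 10⁻⁴)(-5.3)+(7.9 × 10⁻⁴)(+1.77) = 2.5 × 10⁻³ → stable
  169–199 m: −αΔT+βΔS = −(2 × 10⁻⁴)(-2.9)+(7.9 × 10⁻⁴)(+2.20) = 2.3 × 10⁻³ → stable
  199–205 m: −αΔT+βΔS = −(2 × 10⁻⁴)(+1.5)+(7.9 × 10⁻⁴)(-4.37) = -3.8 × 10⁻³ → UNSTABLE
The 199–205 m interval has Δρ < 0: lighter water underlies denser water.

199–205 m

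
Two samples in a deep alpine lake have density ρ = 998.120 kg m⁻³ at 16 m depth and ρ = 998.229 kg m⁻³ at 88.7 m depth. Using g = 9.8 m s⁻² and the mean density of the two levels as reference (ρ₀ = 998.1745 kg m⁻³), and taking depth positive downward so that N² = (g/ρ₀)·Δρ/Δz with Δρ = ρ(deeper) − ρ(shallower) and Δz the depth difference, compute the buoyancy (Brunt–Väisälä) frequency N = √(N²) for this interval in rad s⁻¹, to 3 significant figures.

Δρ = 998.229 − 998.120 = 0.109 kg m⁻³ over Δz = 88.7 − 16 = 72.7 m.
N² = (9.8/998.1745) × (0.109/72.7) = 1.4720 × 10⁻⁵ s⁻².
N = √(1.4720 × 10⁻⁵) = 3.8367 × 10⁻³ rad s⁻¹ ≈ 3.84 × 10⁻³ rad s⁻¹.

3.84 × 10⁻³ rad s⁻¹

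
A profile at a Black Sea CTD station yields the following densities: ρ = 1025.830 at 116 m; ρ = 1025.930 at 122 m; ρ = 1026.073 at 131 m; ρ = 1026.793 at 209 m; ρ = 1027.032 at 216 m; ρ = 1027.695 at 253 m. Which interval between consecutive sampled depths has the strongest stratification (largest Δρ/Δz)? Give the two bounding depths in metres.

Compute the density gradient over each adjacent pair:
  116–122 m: Δρ/Δz = 0.100/6 = 0.017 kg m⁻⁴
  122–131 m: Δρ/Δz = 0.143/9 = 0.016 kg m⁻⁴
  131–209 m: Δρ/Δz = 0.720/78 = 9.2 × 10⁻³ kg m⁻⁴
  209–216 m: Δρ/Δz = 0.239/7 = 0.034 kg m⁻⁴
  216–253 m: Δρ/Δz = 0.663/37 = 0.018 kg m⁻⁴
The largest gradient is in the 209–216 m interval — the pycnocline.

209–216 m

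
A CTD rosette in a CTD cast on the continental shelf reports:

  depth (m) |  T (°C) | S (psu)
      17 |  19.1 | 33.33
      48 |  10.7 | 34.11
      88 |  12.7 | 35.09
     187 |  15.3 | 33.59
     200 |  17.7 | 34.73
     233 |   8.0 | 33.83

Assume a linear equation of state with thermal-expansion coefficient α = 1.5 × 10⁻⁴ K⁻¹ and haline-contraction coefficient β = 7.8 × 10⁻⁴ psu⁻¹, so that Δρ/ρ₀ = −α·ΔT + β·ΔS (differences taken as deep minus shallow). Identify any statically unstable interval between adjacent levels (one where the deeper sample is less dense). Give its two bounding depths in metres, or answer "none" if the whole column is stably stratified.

Evaluate Δρ/ρ₀ = −αΔT + βΔS across each adjacent pair:
  17–48 m: −αΔT+βΔS = −(1.5 × 10⁻⁴)(-8.4)+(7.8 × 10⁻⁴)(+0.78) = 1.9 × 10⁻³ → stable
  48–88 m: −αΔT+βΔS = −(1.5 × 10⁻⁴)(+2.0)+(7.8 × 10⁻⁴)(+0.98) = 4.6 × 10⁻⁴ → stable
  88–187 m: −αΔT+βΔS = −(1.5 × 10⁻⁴)(+2.6)+(7.8 × 10⁻⁴)(-1.50) = -1.6 × 10⁻³ → UNSTABLE
  187–200 m: −αΔT+βΔS = −(1.5 × 10⁻⁴)(+2.4)+(7.8 × 10⁻⁴)(+1.14) = 5.3 × 10⁻⁴ → stable
  200–233 m: −αΔT+βΔS = −(1.5 × 10⁻⁴)(-9.7)+(7.8 × 10⁻⁴)(-0.90) = 7.5 × 10⁻⁴ → stable
The 88–187 m interval has Δρ < 0: lighter water underlies denser water.

88–187 m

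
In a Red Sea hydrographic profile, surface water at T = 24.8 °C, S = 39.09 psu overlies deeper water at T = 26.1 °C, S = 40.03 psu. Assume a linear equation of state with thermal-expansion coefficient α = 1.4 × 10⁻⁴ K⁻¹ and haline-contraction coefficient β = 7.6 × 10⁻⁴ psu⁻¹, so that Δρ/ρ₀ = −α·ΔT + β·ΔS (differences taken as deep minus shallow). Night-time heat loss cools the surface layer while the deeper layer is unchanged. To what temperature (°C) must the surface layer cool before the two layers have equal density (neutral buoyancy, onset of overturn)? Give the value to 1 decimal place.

Neutral buoyancy requires Δρ = 0, i.e. −α(T_deep − T_surf′) + β(S_deep − S_surf) = 0.
T_surf′ = T_deep − (β/α)·ΔS = 26.1 − (7.6 × 10⁻⁴/1.4 × 10⁻⁴)·(+0.94) = 20.997 °C.
Cooling required: 24.8 − (20.997) = 3.803 °C.

21.0 °C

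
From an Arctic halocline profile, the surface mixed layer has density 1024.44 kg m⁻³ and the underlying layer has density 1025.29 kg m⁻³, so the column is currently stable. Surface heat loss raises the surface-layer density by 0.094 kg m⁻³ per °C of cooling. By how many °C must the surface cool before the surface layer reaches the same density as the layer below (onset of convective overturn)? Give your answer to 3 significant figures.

9.04 °C

Density deficit of the surface layer: 1025.29 − 1024.44 = 0.85 kg m⁻³.
Required change = 0.85 / 0.094 = 9.04 °C.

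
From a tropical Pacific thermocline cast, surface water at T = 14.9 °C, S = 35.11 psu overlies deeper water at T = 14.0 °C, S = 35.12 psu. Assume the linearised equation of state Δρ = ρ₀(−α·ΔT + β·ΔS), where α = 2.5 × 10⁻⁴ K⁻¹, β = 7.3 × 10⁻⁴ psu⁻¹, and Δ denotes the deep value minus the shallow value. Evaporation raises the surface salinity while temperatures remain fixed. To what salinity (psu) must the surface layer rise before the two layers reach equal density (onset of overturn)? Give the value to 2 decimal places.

35.43 psu

Neutral buoyancy requires −α(T_deep − T_surf) + β(S_deep − S_surf′) = 0.
S_surf′ = S_deep − (α/β)·ΔT = 35.12 − (2.5 × 10⁻⁴/7.3 × 10⁻⁴)·(-0.9) = 35.4282 psu.
Increase required: 35.4282 − 35.11 = 0.3182 psu.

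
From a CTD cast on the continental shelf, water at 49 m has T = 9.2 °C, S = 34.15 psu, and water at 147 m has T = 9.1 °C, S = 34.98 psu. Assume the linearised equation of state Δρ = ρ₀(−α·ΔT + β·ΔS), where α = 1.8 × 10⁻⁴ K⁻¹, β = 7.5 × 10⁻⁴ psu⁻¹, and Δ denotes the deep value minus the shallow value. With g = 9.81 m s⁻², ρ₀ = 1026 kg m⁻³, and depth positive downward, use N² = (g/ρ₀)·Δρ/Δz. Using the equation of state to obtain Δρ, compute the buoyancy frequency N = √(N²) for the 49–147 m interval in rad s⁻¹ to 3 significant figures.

8.01 × 10⁻³ rad s⁻¹

ΔT = -0.1 K, ΔS = +0.83 psu (deep − shallow).
Δρ/ρ₀ = −αΔT + βΔS = 1.80 × 10⁻⁵ + 6.225 × 10⁻⁴ = 6.405 × 10⁻⁴, so Δρ ≈ 0.6572 kg m⁻³.
N² = (g/ρ₀)·Δρ/Δz = g·(Δρ/ρ₀)/Δz = 9.81 × 6.405 × 10⁻⁴ / 98 = 6.4115 × 10⁻⁵ s⁻².
N = √(6.4115 × 10⁻⁵) = 8.0072 × 10⁻³ rad s⁻¹ ≈ 8.01 × 10⁻³ rad s⁻¹.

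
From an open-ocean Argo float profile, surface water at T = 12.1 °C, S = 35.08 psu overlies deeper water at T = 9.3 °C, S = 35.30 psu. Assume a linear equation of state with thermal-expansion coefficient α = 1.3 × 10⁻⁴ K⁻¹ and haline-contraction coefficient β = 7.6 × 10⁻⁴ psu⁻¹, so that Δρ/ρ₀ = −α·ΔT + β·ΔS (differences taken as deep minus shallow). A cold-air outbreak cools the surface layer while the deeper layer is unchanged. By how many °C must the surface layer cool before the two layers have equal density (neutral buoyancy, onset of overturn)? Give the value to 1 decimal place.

Neutral buoyancy requires Δρ = 0, i.e. −α(T_deep − T_surf′) + β(S_deep − S_surf) = 0.
T_surf′ = T_deep − (β/α)·ΔS = 9.3 − (7.6 × 10⁻⁴/1.3 × 10⁻⁴)·(+0.22) = 8.014 °C.
Cooling required: 12.1 − (8.014) = 4.086 °C.

4.1 °C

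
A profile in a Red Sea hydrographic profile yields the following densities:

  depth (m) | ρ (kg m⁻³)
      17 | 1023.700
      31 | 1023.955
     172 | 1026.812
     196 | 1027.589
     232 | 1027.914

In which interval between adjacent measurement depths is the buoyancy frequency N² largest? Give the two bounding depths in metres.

Compute the density gradient over each adjacent pair:
  17–31 m: Δρ/Δz = 0.255/14 = 0.018 kg m⁻⁴
  31–172 m: Δρ/Δz = 2.857/141 = 0.020 kg m⁻⁴
  172–196 m: Δρ/Δz = 0.777/24 = 0.032 kg m⁻⁴
  196–232 m: Δρ/Δz = 0.325/36 = 9.0 × 10⁻³ kg m⁻⁴
The largest gradient is in the 172–196 m interval — the pycnocline.

172–196 m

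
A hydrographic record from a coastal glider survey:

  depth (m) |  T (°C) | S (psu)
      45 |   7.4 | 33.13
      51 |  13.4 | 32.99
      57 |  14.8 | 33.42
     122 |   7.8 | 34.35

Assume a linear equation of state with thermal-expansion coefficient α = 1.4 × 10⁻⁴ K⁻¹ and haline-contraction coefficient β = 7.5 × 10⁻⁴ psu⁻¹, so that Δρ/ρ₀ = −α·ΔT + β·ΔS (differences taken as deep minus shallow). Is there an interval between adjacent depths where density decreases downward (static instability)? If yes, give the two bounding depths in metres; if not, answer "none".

Evaluate Δρ/ρ₀ = −αΔT + βΔS across each adjacent pair:
  45–51 m: −αΔT+βΔS = −(1.4 × 10⁻⁴)(+6.0)+(7.5 × 10⁻⁴)(-0.14) = -9.4 × 10⁻⁴ → UNSTABLE
  51–57 m: −αΔT+βΔS = −(1.4 × 10⁻⁴)(+1.4)+(7.5 × 10⁻⁴)(+0.43) = 1.3 × 10⁻⁴ → stable
  57–122 m: −αΔT+βΔS = −(1.4 × 10⁻⁴)(-7.0)+(7.5 × 10⁻⁴)(+0.93) = 1.7 × 10⁻³ → stable
The 45–51 m interval has Δρ < 0: lighter water underlies denser water.

45–51 m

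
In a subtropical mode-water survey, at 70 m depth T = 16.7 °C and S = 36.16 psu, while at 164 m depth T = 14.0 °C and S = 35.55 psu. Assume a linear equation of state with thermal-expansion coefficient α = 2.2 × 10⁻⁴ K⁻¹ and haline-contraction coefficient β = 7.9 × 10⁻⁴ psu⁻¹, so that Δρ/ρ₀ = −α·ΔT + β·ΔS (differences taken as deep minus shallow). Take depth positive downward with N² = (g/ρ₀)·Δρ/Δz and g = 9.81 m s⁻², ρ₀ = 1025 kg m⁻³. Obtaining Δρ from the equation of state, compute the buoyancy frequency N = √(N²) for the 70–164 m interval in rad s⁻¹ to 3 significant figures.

ΔT = -2.7 K, ΔS = -0.61 psu (deep − shallow).
Δρ/ρ₀ = −αΔT + βΔS = 5.94 × 10⁻⁴ − 4.819 × 10⁻⁴ = 1.121 × 10⁻⁴, so Δρ ≈ 0.1149 kg m⁻³.
N² = (g/ρ₀)·Δρ/Δz = g·(Δρ/ρ₀)/Δz = 9.81 × 1.121 × 10⁻⁴ / 94 = 1.1699 × 10⁻⁵ s⁻².
N = √(1.1699 × 10⁻⁵) = 3.4204 × 10⁻³ rad s⁻¹ ≈ 3.42 × 10⁻³ rad s⁻¹.

3.42 × 10⁻³ rad s⁻¹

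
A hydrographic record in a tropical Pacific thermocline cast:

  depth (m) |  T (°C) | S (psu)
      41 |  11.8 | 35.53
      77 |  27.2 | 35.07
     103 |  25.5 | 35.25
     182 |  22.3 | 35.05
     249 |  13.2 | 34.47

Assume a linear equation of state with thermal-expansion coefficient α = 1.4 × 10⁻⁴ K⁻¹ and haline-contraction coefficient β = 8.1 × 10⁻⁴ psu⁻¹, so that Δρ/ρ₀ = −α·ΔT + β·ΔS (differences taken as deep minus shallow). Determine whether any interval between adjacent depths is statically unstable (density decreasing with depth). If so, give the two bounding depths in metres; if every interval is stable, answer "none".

Evaluate Δρ/ρ₀ = −αΔT + βΔS across each adjacent pair:
  41–77 m: −αΔT+βΔS = −(1.4 × 10⁻⁴)(+15.4)+(8.1 × 10⁻⁴)(-0.46) = -2.5 × 10⁻³ → UNSTABLE
  77–103 m: −αΔT+βΔS = −(1.4 × 10⁻⁴)(-1.7)+(8.1 × 10⁻⁴)(+0.18) = 3.8 × 10⁻⁴ → stable
  103–182 m: −αΔT+βΔS = −(1.4 × 10⁻⁴)(-3.2)+(8.1 × 10⁻⁴)(-0.20) = 2.9 × 10⁻⁴ → stable
  182–249 m: −αΔT+βΔS = −(1.4 × 10⁻⁴)(-9.1)+(8.1 × 10⁻⁴)(-0.58) = 8.0 × 10⁻⁴ → stable
The 41–77 m interval has Δρ < 0: lighter water underlies denser water.

41–77 m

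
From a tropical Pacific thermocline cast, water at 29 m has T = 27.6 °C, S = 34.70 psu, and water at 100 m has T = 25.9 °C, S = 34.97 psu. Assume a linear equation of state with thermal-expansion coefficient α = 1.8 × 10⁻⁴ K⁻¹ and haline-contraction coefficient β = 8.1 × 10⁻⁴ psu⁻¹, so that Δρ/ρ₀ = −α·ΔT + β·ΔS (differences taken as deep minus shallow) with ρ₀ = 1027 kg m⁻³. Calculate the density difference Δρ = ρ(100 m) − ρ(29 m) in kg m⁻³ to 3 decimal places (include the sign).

ΔT = -1.7 K, ΔS = +0.27 psu (deep − shallow).
Δρ/ρ₀ = −(1.8 × 10⁻⁴)(-1.7) + (8.1 × 10⁻⁴)(+0.27) = 5.247 × 10⁻⁴.
Δρ = 1027 × (5.247 × 10⁻⁴) = +0.539 kg m⁻³.
Positive Δρ: denser below, stable.

+0.539 kg m⁻³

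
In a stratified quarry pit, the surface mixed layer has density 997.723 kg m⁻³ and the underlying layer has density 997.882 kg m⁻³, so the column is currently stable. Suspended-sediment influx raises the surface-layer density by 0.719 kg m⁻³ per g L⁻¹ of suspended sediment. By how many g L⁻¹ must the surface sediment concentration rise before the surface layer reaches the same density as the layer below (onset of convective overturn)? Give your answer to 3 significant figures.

0.221 g L⁻¹

Density deficit of the surface layer: 997.882 − 997.723 = 0.159 kg m⁻³.
Required change = 0.159 / 0.719 = 0.221 g L⁻¹.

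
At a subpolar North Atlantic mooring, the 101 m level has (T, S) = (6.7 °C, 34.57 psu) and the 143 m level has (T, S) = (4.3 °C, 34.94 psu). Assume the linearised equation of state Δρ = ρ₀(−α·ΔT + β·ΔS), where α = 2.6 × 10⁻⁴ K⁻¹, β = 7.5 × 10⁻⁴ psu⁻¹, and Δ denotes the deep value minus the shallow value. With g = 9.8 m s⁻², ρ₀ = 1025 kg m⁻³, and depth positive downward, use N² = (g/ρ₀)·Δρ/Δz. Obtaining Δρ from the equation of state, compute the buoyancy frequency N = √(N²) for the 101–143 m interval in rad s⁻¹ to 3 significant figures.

0.0145 rad s⁻¹

ΔT = -2.4 K, ΔS = +0.37 psu (deep − shallow).
Δρ/ρ₀ = −αΔT + βΔS = 6.24 × 10⁻⁴ + 2.775 × 10⁻⁴ = 9.015 × 10⁻⁴, so Δρ ≈ 0.9240 kg m⁻³.
N² = (g/ρ₀)·Δρ/Δz = g·(Δρ/ρ₀)/Δz = 9.8 × 9.015 × 10⁻⁴ / 42 = 2.1035 × 10⁻⁴ s⁻².
N = √(2.1035 × 10⁻⁴) = 0.014503 rad s⁻¹ ≈ 0.0145 rad s⁻¹.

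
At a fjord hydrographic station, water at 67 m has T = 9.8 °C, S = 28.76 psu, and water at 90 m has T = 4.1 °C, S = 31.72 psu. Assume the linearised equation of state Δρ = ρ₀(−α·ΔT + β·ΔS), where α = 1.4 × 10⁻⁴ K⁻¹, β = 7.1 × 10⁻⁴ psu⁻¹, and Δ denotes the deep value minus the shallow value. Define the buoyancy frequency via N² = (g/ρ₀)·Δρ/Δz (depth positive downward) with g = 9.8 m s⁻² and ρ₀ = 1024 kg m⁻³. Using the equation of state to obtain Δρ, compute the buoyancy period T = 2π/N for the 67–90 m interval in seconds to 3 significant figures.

179 s

ΔT = -5.7 K, ΔS = +2.96 psu (deep − shallow).
Δρ/ρ₀ = −αΔT + βΔS = 7.98 × 10⁻⁴ + 2.1016 × 10⁻³ = 2.8996 × 10⁻³, so Δρ ≈ 2.969 kg m⁻³.
N² = (g/ρ₀)·Δρ/Δz = g·(Δρ/ρ₀)/Δz = 9.8 × 2.8996 × 10⁻³ / 23 = 1.2355 × 10⁻³ s⁻².
N = √(1.2355 × 10⁻³) = 0.035150 rad s⁻¹ → T = 2π/N = 178.75 s ≈ 179 s.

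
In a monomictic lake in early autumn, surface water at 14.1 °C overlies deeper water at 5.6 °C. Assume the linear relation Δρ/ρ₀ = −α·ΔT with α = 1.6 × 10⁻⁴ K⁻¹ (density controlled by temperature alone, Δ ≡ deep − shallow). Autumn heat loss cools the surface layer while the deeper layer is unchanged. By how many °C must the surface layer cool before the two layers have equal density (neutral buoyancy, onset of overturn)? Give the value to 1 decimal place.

With temperature the only control, equal density requires T_surf′ = T_deep.
T_surf′ = 5.6 °C.
Cooling required: 14.1 − 5.6 = 8.5 °C.

8.5 °C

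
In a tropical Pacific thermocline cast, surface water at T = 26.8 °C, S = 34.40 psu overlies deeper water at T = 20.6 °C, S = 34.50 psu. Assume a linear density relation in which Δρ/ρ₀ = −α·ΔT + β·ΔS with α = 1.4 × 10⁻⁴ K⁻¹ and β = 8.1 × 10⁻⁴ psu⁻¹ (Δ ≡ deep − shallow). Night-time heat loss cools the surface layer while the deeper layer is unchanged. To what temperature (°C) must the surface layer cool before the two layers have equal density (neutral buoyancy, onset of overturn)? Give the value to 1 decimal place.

20.0 °C

Neutral buoyancy requires Δρ = 0, i.e. −α(T_deep − T_surf′) + β(S_deep − S_surf) = 0.
T_surf′ = T_deep − (β/α)·ΔS = 20.6 − (8.1 × 10⁻⁴/1.4 × 10⁻⁴)·(+0.10) = 20.021 °C.
Cooling required: 26.8 − (20.021) = 6.779 °C.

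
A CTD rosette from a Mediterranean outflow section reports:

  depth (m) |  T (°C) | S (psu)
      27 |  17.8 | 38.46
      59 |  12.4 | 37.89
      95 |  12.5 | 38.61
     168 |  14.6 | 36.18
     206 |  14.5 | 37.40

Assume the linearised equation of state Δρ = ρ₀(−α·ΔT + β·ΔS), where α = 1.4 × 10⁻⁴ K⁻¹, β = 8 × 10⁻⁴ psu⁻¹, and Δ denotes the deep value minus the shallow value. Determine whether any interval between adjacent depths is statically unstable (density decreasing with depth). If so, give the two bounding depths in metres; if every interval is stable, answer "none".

95–168 m

Evaluate Δρ/ρ₀ = −αΔT + βΔS across each adjacent pair:
  27–59 m: −αΔT+βΔS = −(1.4 × 10⁻⁴)(-5.4)+(8 × 10⁻⁴)(-0.57) = 3.0 × 10⁻⁴ → stable
  59–95 m: −αΔT+βΔS = −(1.4 × 10⁻⁴)(+0.1)+(8 × 10⁻⁴)(+0.72) = 5.6 × 10⁻⁴ → stable
  95–168 m: −αΔT+βΔS = −(1.4 × 10⁻⁴)(+2.1)+(8 × 10⁻⁴)(-2.43) = -2.2 × 10⁻³ → UNSTABLE
  168–206 m: −αΔT+βΔS = −(1.4 × 10⁻⁴)(-0.1)+(8 × 10⁻⁴)(+1.22) = 9.9 × 10⁻⁴ → stable
The 95–168 m interval has Δρ < 0: lighter water underlies denser water.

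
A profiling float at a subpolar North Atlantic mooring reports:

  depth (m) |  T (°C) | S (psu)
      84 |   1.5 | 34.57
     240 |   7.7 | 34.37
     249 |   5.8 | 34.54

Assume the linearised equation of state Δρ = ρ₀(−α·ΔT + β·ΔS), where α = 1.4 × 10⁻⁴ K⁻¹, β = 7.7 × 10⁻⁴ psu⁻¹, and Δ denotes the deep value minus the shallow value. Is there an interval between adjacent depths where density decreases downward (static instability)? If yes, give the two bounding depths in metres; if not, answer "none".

84–240 m

Evaluate Δρ/ρ₀ = −αΔT + βΔS across each adjacent pair:
  84–240 m: −αΔT+βΔS = −(1.4 × 10⁻⁴)(+6.2)+(7.7 × 10⁻⁴)(-0.20) = -1.0 × 10⁻³ → UNSTABLE
  240–249 m: −αΔT+βΔS = −(1.4 × 10⁻⁴)(-1.9)+(7.7 × 10⁻⁴)(+0.17) = 4.0 × 10⁻⁴ → stable
The 84–240 m interval has Δρ < 0: lighter water underlies denser water.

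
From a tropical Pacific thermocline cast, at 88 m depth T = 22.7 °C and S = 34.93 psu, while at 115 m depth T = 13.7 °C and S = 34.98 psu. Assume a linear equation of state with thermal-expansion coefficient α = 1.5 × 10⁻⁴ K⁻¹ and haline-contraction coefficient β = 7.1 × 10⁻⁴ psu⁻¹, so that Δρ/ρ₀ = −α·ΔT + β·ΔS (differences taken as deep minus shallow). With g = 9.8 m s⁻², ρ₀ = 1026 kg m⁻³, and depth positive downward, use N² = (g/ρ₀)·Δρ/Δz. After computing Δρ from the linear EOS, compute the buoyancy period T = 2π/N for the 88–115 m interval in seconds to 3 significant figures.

280 s

ΔT = -9.0 K, ΔS = +0.05 psu (deep − shallow).
Δρ/ρ₀ = −αΔT + βΔS = 1.35 × 10⁻³ + 3.55 × 10⁻⁵ = 1.3855 × 10⁻³, so Δρ ≈ 1.422 kg m⁻³.
N² = (g/ρ₀)·Δρ/Δz = g·(Δρ/ρ₀)/Δz = 9.8 × 1.3855 × 10⁻³ / 27 = 5.0289 × 10⁻⁴ s⁻².
N = √(5.0289 × 10⁻⁴) = 0.022425 rad s⁻¹ → T = 2π/N = 280.19 s ≈ 280 s.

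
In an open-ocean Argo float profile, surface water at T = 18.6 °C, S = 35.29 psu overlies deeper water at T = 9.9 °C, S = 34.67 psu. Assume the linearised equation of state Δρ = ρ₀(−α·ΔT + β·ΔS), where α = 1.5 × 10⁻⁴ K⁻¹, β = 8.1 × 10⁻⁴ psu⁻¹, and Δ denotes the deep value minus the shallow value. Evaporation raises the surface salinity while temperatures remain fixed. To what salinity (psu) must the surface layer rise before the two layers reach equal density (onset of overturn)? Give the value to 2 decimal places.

Neutral buoyancy requires −α(T_deep − T_surf) + β(S_deep − S_surf′) = 0.
S_surf′ = S_deep − (α/β)·ΔT = 34.67 − (1.5 × 10⁻⁴/8.1 × 10⁻⁴)·(-8.7) = 36.2811 psu.
Increase required: 36.2811 − 35.29 = 0.9911 psu.

36.28 psu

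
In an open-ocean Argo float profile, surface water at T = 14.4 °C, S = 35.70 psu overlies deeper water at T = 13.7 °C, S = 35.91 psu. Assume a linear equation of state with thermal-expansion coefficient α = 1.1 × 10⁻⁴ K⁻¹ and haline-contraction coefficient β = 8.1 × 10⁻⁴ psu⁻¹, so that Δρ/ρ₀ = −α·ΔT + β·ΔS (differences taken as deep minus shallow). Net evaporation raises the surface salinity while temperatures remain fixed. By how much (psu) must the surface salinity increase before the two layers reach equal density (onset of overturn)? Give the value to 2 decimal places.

Neutral buoyancy requires −α(T_deep − T_surf) + β(S_deep − S_surf′) = 0.
S_surf′ = S_deep − (α/β)·ΔT = 35.91 − (1.1 × 10⁻⁴/8.1 × 10⁻⁴)·(-0.7) = 36.0051 psu.
Increase required: 36.0051 − 35.70 = 0.3051 psu.

0.31 psu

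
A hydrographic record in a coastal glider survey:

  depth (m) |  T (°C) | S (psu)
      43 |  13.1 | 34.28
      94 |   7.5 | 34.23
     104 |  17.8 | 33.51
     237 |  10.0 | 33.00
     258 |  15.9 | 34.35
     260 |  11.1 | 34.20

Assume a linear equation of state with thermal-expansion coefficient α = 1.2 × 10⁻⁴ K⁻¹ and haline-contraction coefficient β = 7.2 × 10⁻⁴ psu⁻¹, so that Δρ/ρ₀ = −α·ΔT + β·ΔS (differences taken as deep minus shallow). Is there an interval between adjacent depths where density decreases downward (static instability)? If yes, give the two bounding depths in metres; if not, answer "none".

Evaluate Δρ/ρ₀ = −αΔT + βΔS across each adjacent pair:
  43–94 m: −αΔT+βΔS = −(1.2 × 10⁻⁴)(-5.6)+(7.2 × 10⁻⁴)(-0.05) = 6.4 × 10⁻⁴ → stable
  94–104 m: −αΔT+βΔS = −(1.2 × 10⁻⁴)(+10.3)+(7.2 × 10⁻⁴)(-0.72) = -1.8 × 10⁻³ → UNSTABLE
  104–237 m: −αΔT+βΔS = −(1.2 × 10⁻⁴)(-7.8)+(7.2 × 10⁻⁴)(-0.51) = 5.7 × 10⁻⁴ → stable
  237–258 m: −αΔT+βΔS = −(1.2 × 10⁻⁴)(+5.9)+(7.2 × 10⁻⁴)(+1.35) = 2.6 × 10⁻⁴ → stable
  258–260 m: −αΔT+βΔS = −(1.2 × 10⁻⁴)(-4.8)+(7.2 × 10⁻⁴)(-0.15) = 4.7 × 10⁻⁴ → stable
The 94–104 m interval has Δρ < 0: lighter water underlies denser water.

94–104 m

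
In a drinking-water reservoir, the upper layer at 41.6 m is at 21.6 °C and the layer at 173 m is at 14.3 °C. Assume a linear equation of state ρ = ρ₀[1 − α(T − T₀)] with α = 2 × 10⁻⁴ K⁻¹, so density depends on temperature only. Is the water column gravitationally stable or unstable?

stable

ΔT = 14.3 − 21.6 = -7.3 K, so Δρ/ρ₀ = −αΔT = 1.46 × 10⁻³.
Δρ/ρ₀ > 0, so Δρ > 0: deeper water is denser → statically stable.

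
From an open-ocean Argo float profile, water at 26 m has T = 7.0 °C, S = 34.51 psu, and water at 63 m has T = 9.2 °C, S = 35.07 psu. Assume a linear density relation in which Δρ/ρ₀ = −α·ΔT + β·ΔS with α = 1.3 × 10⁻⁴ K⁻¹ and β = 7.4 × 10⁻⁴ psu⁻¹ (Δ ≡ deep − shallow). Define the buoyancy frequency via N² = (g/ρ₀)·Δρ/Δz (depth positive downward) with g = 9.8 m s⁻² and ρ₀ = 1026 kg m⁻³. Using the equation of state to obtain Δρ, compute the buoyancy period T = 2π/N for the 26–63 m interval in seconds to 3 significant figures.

ΔT = +2.2 K, ΔS = +0.56 psu (deep − shallow).
Δρ/ρ₀ = −αΔT + βΔS = -2.86 × 10⁻⁴ + 4.144 × 10⁻⁴ = 1.284 × 10⁻⁴, so Δρ ≈ 0.1317 kg m⁻³.
N² = (g/ρ₀)·Δρ/Δz = g·(Δρ/ρ₀)/Δz = 9.8 × 1.284 × 10⁻⁴ / 37 = 3.4009 × 10⁻⁵ s⁻².
N = √(3.4009 × 10⁻⁵) = 5.8317 × 10⁻³ rad s⁻¹ → T = 2π/N = 1.0774 × 10³ s ≈ 1.08 × 10³ s.

1.08 × 10³ s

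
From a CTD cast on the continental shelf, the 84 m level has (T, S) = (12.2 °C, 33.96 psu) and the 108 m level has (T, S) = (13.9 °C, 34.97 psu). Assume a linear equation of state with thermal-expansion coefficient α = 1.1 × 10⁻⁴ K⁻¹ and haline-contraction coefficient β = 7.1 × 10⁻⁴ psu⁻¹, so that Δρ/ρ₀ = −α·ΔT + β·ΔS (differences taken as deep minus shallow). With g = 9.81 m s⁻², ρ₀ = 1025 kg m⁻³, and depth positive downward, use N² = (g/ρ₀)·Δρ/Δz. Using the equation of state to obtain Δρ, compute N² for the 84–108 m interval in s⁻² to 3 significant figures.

2.17 × 10⁻⁴ s⁻²

ΔT = +1.7 K, ΔS = +1.01 psu (deep − shallow).
Δρ/ρ₀ = −αΔT + βΔS = -1.87 × 10⁻⁴ + 7.171 × 10⁻⁴ = 5.301 × 10⁻⁴, so Δρ ≈ 0.5434 kg m⁻³.
N² = (g/ρ₀)·Δρ/Δz = g·(Δρ/ρ₀)/Δz = 9.81 × 5.301 × 10⁻⁴ / 24 = 2.1668 × 10⁻⁴ s⁻² ≈ 2.17 × 10⁻⁴ s⁻².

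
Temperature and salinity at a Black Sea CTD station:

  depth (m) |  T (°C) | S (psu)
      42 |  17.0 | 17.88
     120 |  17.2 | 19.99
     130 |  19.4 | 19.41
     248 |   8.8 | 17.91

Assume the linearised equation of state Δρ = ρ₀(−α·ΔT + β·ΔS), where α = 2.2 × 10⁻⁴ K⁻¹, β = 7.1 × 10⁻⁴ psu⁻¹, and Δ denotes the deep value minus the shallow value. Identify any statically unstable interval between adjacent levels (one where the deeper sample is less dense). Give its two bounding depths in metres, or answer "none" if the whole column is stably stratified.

120–130 m

Evaluate Δρ/ρ₀ = −αΔT + βΔS across each adjacent pair:
  42–120 m: −αΔT+βΔS = −(2.2 × 10⁻⁴)(+0.2)+(7.1 × 10⁻⁴)(+2.11) = 1.5 × 10⁻³ → stable
  120–130 m: −αΔT+βΔS = −(2.2 × 10⁻⁴)(+2.2)+(7.1 × 10⁻⁴)(-0.58) = -9.0 × 10⁻⁴ → UNSTABLE
  130–248 m: −αΔT+βΔS = −(2.2 × 10⁻⁴)(-10.6)+(7.1 × 10⁻⁴)(-1.50) = 1.3 × 10⁻³ → stable
The 120–130 m interval has Δρ < 0: lighter water underlies denser water.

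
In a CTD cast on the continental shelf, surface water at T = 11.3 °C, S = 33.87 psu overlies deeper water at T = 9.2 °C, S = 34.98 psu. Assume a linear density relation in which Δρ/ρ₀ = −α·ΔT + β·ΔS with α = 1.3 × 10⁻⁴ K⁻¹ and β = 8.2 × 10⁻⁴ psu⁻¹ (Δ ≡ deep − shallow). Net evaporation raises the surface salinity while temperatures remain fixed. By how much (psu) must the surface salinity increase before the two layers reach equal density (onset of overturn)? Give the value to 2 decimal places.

Neutral buoyancy requires −α(T_deep − T_surf) + β(S_deep − S_surf′) = 0.
S_surf′ = S_deep − (α/β)·ΔT = 34.98 − (1.3 × 10⁻⁴/8.2 × 10⁻⁴)·(-2.1) = 35.3129 psu.
Increase required: 35.3129 − 33.87 = 1.4429 psu.

1.44 psu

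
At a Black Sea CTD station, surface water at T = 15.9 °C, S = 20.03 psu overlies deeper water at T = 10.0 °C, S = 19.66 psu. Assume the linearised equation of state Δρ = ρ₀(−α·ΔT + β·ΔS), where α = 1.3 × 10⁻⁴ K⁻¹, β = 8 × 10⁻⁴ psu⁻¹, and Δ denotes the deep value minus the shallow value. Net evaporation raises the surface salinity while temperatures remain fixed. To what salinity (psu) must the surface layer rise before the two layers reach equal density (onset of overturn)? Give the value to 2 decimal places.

Neutral buoyancy requires −α(T_deep − T_surf) + β(S_deep − S_surf′) = 0.
S_surf′ = S_deep − (α/β)·ΔT = 19.66 − (1.3 × 10⁻⁴/8 × 10⁻⁴)·(-5.9) = 20.6187 psu.
Increase required: 20.6187 − 20.03 = 0.5887 psu.

20.62 psu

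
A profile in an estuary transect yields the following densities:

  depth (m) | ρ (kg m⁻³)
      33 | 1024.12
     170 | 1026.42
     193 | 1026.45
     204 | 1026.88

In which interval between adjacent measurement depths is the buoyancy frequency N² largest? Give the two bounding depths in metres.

193–204 m

Compute the density gradient over each adjacent pair:
  33–170 m: Δρ/Δz = 2.30/137 = 0.017 kg m⁻⁴
  170–193 m: Δρ/Δz = 0.03/23 = 1.3 × 10⁻³ kg m⁻⁴
  193–204 m: Δρ/Δz = 0.43/11 = 0.039 kg m⁻⁴
The largest gradient is in the 193–204 m interval — the pycnocline.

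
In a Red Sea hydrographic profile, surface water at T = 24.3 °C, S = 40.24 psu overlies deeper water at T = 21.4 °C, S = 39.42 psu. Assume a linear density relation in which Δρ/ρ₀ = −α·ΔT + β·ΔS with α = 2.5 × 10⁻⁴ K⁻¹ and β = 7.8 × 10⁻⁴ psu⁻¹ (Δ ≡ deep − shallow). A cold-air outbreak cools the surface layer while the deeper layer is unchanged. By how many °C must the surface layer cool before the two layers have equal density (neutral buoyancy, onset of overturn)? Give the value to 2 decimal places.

0.34 °C

Neutral buoyancy requires Δρ = 0, i.e. −α(T_deep − T_surf′) + β(S_deep − S_surf) = 0.
T_surf′ = T_deep − (β/α)·ΔS = 21.4 − (7.8 × 10⁻⁴/2.5 × 10⁻⁴)·(-0.82) = 23.9584 °C.
Cooling required: 24.3 − (23.9584) = 0.3416 °C.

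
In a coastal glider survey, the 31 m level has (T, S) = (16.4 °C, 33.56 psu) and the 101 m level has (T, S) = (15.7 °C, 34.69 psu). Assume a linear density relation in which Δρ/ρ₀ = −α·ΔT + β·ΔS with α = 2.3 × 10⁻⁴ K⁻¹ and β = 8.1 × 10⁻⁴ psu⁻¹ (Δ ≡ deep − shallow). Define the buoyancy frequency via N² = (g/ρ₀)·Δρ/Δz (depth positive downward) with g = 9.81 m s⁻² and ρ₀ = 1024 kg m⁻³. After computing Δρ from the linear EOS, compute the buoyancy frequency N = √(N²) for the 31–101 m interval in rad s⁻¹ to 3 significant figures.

ΔT = -0.7 K, ΔS = +1.13 psu (deep − shallow).
Δρ/ρ₀ = −αΔT + βΔS = 1.61 × 10⁻⁴ + 9.153 × 10⁻⁴ = 1.0763 × 10⁻³, so Δρ ≈ 1.102 kg m⁻³.
N² = (g/ρ₀)·Δρ/Δz = g·(Δρ/ρ₀)/Δz = 9.81 × 1.0763 × 10⁻³ / 70 = 1.5084 × 10⁻⁴ s⁻².
N = √(1.5084 × 10⁻⁴) = 0.012282 rad s⁻¹ ≈ 0.0123 rad s⁻¹.

0.0123 rad s⁻¹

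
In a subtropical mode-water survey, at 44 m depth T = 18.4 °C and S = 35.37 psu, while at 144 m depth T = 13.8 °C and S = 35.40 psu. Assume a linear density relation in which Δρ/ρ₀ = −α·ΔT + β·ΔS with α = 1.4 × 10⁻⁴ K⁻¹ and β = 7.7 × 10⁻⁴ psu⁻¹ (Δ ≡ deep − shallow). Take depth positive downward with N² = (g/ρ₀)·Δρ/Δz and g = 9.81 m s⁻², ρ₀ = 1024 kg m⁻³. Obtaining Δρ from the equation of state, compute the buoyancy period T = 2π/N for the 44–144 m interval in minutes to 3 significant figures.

12.9 min

ΔT = -4.6 K, ΔS = +0.03 psu (deep − shallow).
Δρ/ρ₀ = −αΔT + βΔS = 6.44 × 10⁻⁴ + 2.31 × 10⁻⁵ = 6.671 × 10⁻⁴, so Δρ ≈ 0.6831 kg m⁻³.
N² = (g/ρ₀)·Δρ/Δz = g·(Δρ/ρ₀)/Δz = 9.81 × 6.671 × 10⁻⁴ / 100 = 6.5443 × 10⁻⁵ s⁻².
N = √(6.5443 × 10⁻⁵) = 8.0897 × 10⁻³ rad s⁻¹ → T = 2π/N = 776.69 s = 12.945 min ≈ 12.9 min.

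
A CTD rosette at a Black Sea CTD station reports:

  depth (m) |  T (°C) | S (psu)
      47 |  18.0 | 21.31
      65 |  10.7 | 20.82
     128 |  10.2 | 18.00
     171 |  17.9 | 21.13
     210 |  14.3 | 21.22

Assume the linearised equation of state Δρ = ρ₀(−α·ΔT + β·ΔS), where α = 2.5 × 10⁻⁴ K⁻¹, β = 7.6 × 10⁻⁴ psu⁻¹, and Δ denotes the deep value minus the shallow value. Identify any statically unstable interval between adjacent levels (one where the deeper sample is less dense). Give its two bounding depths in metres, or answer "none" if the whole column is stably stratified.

65–128 m

Evaluate Δρ/ρ₀ = −αΔT + βΔS across each adjacent pair:
  47–65 m: −αΔT+βΔS = −(2.5 × 10⁻⁴)(-7.3)+(7.6 × 10⁻⁴)(-0.49) = 1.5 × 10⁻³ → stable
  65–128 m: −αΔT+βΔS = −(2.5 × 10⁻⁴)(-0.5)+(7.6 × 10⁻⁴)(-2.82) = -2.0 × 10⁻³ → UNSTABLE
  128–171 m: −αΔT+βΔS = −(2.5 × 10⁻⁴)(+7.7)+(7.6 × 10⁻⁴)(+3.13) = 4.5 × 10⁻⁴ → stable
  171–210 m: −αΔT+βΔS = −(2.5 × 10⁻⁴)(-3.6)+(7.6 × 10⁻⁴)(+0.09) = 9.7 × 10⁻⁴ → stable
The 65–128 m interval has Δρ < 0: lighter water underlies denser water.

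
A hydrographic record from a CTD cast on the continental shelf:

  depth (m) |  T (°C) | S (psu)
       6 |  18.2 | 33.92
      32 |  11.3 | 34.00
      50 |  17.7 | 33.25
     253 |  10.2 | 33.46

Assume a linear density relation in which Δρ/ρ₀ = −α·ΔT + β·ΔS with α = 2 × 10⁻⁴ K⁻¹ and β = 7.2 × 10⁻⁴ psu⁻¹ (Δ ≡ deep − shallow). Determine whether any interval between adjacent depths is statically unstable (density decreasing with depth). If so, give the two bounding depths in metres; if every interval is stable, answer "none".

32–50 m

Evaluate Δρ/ρ₀ = −αΔT + βΔS across each adjacent pair:
  6–32 m: −αΔT+βΔS = −(2 × 10⁻⁴)(-6.9)+(7.2 × 10⁻⁴)(+0.08) = 1.4 × 10⁻³ → stable
  32–50 m: −αΔT+βΔS = −(2 × 10⁻⁴)(+6.4)+(7.2 × 10⁻⁴)(-0.75) = -1.8 × 10⁻³ → UNSTABLE
  50–253 m: −αΔT+βΔS = −(2 × 10⁻⁴)(-7.5)+(7.2 × 10⁻⁴)(+0.21) = 1.7 × 10⁻³ → stable
The 32–50 m interval has Δρ < 0: lighter water underlies denser water.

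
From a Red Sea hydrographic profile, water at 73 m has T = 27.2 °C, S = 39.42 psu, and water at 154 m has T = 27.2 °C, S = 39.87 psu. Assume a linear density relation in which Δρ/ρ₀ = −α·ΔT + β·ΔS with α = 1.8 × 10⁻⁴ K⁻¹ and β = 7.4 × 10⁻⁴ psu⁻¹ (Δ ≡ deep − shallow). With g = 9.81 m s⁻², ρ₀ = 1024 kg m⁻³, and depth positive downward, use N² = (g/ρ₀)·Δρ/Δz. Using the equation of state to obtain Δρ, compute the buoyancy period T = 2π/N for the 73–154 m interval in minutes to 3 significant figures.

16.5 min

ΔT = +0.0 K, ΔS = +0.45 psu (deep − shallow).
Δρ/ρ₀ = −αΔT + βΔS = 0 + 3.33 × 10⁻⁴ = 3.33 × 10⁻⁴, so Δρ ≈ 0.3410 kg m⁻³.
N² = (g/ρ₀)·Δρ/Δz = g·(Δρ/ρ₀)/Δz = 9.81 × 3.33 × 10⁻⁴ / 81 = 4.0330 × 10⁻⁵ s⁻².
N = √(4.0330 × 10⁻⁵) = 6.3506 × 10⁻³ rad s⁻¹ → T = 2π/N = 989.38 s = 16.490 min ≈ 16.5 min.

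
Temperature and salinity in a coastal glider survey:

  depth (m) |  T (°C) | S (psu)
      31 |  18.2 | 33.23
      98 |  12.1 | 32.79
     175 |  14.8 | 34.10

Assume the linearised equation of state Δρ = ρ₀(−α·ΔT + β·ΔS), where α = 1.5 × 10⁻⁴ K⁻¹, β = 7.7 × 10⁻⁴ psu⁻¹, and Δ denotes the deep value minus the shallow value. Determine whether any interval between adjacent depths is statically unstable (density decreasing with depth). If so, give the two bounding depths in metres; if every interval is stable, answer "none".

Evaluate Δρ/ρ₀ = −αΔT + βΔS across each adjacent pair:
  31–98 m: −αΔT+βΔS = −(1.5 × 10⁻⁴)(-6.1)+(7.7 × 10⁻⁴)(-0.44) = 5.8 × 10⁻⁴ → stable
  98–175 m: −αΔT+βΔS = −(1.5 × 10⁻⁴)(+2.7)+(7.7 × 10⁻⁴)(+1.31) = 6.0 × 10⁻⁴ → stable
Every interval has Δρ > 0: the column is stably stratified throughout.

none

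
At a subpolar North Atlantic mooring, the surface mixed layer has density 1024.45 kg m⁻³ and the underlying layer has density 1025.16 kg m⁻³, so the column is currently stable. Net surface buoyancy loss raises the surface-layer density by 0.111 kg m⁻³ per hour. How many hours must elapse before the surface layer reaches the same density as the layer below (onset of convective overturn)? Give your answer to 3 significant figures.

Density deficit of the surface layer: 1025.16 − 1024.45 = 0.71 kg m⁻³.
Required change = 0.71 / 0.111 = 6.40 hours.

6.40 hours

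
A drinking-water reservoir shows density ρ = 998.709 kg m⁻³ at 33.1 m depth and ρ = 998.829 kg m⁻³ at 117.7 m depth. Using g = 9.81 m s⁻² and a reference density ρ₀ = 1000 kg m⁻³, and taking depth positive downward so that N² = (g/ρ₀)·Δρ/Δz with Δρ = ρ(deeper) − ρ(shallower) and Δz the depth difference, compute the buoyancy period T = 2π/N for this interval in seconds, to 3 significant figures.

Δρ = 998.829 − 998.709 = 0.120 kg m⁻³ over Δz = 117.7 − 33.1 = 84.6 m.
N² = (9.81/1000) × (0.120/84.6) = 1.3915 × 10⁻⁵ s⁻².
N = √(1.3915 × 10⁻⁵) = 3.7303 × 10⁻³ rad s⁻¹, so T = 2π/N = 1.6844 × 10³ s ≈ 1.68 × 10³ s.

1.68 × 10³ s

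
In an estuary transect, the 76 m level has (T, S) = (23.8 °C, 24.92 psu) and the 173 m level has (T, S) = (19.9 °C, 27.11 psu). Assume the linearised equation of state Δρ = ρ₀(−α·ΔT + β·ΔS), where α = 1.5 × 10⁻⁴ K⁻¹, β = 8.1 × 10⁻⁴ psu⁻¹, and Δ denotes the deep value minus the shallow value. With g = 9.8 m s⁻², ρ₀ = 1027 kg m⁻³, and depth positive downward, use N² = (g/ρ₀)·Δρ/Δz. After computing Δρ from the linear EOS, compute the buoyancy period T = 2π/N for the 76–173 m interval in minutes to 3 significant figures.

6.78 min

ΔT = -3.9 K, ΔS = +2.19 psu (deep − shallow).
Δρ/ρ₀ = −αΔT + βΔS = 5.85 × 10⁻⁴ + 1.7739 × 10⁻³ = 2.3589 × 10⁻³, so Δρ ≈ 2.423 kg m⁻³.
N² = (g/ρ₀)·Δρ/Δz = g·(Δρ/ρ₀)/Δz = 9.8 × 2.3589 × 10⁻³ / 97 = 2.3832 × 10⁻⁴ s⁻².
N = √(2.3832 × 10⁻⁴) = 0.015438 rad s⁻¹ → T = 2π/N = 406.99 s = 6.7832 min ≈ 6.78 min.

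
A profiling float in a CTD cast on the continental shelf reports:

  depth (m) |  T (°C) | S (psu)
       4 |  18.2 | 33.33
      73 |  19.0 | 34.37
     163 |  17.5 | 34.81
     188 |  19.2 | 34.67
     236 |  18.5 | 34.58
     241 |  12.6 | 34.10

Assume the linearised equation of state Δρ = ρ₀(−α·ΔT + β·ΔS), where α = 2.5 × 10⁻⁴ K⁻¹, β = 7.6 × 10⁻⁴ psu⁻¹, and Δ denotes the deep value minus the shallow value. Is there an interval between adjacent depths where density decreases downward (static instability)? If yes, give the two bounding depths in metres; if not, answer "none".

Evaluate Δρ/ρ₀ = −αΔT + βΔS across each adjacent pair:
  4–73 m: −αΔT+βΔS = −(2.5 × 10⁻⁴)(+0.8)+(7.6 × 10⁻⁴)(+1.04) = 5.9 × 10⁻⁴ → stable
  73–163 m: −αΔT+βΔS = −(2.5 × 10⁻⁴)(-1.5)+(7.6 × 10⁻⁴)(+0.44) = 7.1 × 10⁻⁴ → stable
  163–188 m: −αΔT+βΔS = −(2.5 × 10⁻⁴)(+1.7)+(7.6 × 10⁻⁴)(-0.14) = -5.3 × 10⁻⁴ → UNSTABLE
  188–236 m: −αΔT+βΔS = −(2.5 × 10⁻⁴)(-0.7)+(7.6 × 10⁻⁴)(-0.09) = 1.1 × 10⁻⁴ → stable
  236–241 m: −αΔT+βΔS = −(2.5 × 10⁻⁴)(-5.9)+(7.6 × 10⁻⁴)(-0.48) = 1.1 × 10⁻³ → stable
The 163–188 m interval has Δρ < 0: lighter water underlies denser water.

163–188 m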